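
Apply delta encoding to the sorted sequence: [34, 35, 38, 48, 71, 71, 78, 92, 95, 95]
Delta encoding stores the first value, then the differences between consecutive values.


First value: 34
Deltas:
  35 - 34 = 1
  38 - 35 = 3
  48 - 38 = 10
  71 - 48 = 23
  71 - 71 = 0
  78 - 71 = 7
  92 - 78 = 14
  95 - 92 = 3
  95 - 95 = 0


Delta encoded: [34, 1, 3, 10, 23, 0, 7, 14, 3, 0]


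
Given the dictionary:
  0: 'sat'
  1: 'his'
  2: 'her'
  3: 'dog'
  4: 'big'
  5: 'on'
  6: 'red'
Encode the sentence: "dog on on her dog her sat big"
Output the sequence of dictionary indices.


Look up each word in the dictionary:
  'dog' -> 3
  'on' -> 5
  'on' -> 5
  'her' -> 2
  'dog' -> 3
  'her' -> 2
  'sat' -> 0
  'big' -> 4

Encoded: [3, 5, 5, 2, 3, 2, 0, 4]


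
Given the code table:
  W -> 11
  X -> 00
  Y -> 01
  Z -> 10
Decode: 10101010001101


Decoding:
10 -> Z
10 -> Z
10 -> Z
10 -> Z
00 -> X
11 -> W
01 -> Y


Result: ZZZZXWY


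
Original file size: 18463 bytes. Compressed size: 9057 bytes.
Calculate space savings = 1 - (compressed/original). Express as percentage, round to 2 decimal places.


ratio = compressed/original = 9057/18463 = 0.490549
savings = 1 - ratio = 1 - 0.490549 = 0.509451
as a percentage: 0.509451 * 100 = 50.95%

Space savings = 1 - 9057/18463 = 50.95%


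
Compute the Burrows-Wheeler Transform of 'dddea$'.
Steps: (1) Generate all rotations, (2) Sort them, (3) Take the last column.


Rotations (sorted):
  0: $dddea -> last char: a
  1: a$ddde -> last char: e
  2: dddea$ -> last char: $
  3: ddea$d -> last char: d
  4: dea$dd -> last char: d
  5: ea$ddd -> last char: d


BWT = ae$ddd


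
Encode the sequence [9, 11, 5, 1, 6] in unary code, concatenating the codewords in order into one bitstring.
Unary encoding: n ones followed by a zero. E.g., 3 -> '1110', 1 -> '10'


Encode each number as n ones followed by a terminating 0:
  9 -> 1111111110 (10 bits)
  11 -> 111111111110 (12 bits)
  5 -> 111110 (6 bits)
  1 -> 10 (2 bits)
  6 -> 1111110 (7 bits)
Total length = 10 + 12 + 6 + 2 + 7 = 37 bits.

Unary([9, 11, 5, 1, 6]) = 1111111110111111111110111110101111110 (37 bits)


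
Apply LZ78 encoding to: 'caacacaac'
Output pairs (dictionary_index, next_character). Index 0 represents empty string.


LZ78 encoding steps:
Dictionary: {0: ''}
Step 1: w='' (idx 0), next='c' -> output (0, 'c'), add 'c' as idx 1
Step 2: w='' (idx 0), next='a' -> output (0, 'a'), add 'a' as idx 2
Step 3: w='a' (idx 2), next='c' -> output (2, 'c'), add 'ac' as idx 3
Step 4: w='ac' (idx 3), next='a' -> output (3, 'a'), add 'aca' as idx 4
Step 5: w='ac' (idx 3), end of input -> output (3, '')


Encoded: [(0, 'c'), (0, 'a'), (2, 'c'), (3, 'a'), (3, '')]


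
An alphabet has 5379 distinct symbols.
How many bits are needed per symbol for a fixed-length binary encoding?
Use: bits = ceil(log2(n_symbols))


log2(5379) = 12.3931
Bracket: 2^12 = 4096 < 5379 <= 2^13 = 8192
So ceil(log2(5379)) = 13

bits = ceil(log2(5379)) = ceil(12.3931) = 13 bits


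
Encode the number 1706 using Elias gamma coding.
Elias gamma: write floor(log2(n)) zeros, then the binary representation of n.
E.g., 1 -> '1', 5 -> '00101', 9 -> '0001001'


num_bits = floor(log2(1706)) + 1 = 11
leading_zeros = num_bits - 1 = 10
binary(1706) = 11010101010

Elias gamma(1706) = '0000000000' + '11010101010' = 000000000011010101010 (21 bits)


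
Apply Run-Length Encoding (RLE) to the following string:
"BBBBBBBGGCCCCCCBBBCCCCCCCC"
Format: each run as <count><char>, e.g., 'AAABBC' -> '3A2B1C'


Scanning runs left to right:
  i=0: run of 'B' x 7 -> '7B'
  i=7: run of 'G' x 2 -> '2G'
  i=9: run of 'C' x 6 -> '6C'
  i=15: run of 'B' x 3 -> '3B'
  i=18: run of 'C' x 8 -> '8C'

RLE = 7B2G6C3B8C


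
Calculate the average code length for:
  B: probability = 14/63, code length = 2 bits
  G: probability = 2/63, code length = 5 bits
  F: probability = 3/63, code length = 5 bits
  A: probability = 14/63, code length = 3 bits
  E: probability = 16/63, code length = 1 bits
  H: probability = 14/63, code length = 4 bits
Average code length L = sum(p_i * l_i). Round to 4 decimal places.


Weighted contributions p_i * l_i:
  B: (14/63) * 2 = 28/63
  G: (2/63) * 5 = 10/63
  F: (3/63) * 5 = 15/63
  A: (14/63) * 3 = 42/63
  E: (16/63) * 1 = 16/63
  H: (14/63) * 4 = 56/63
Sum = (28 + 10 + 15 + 42 + 16 + 56)/63 = 167/63

L = 167/63 = 2.6508 bits/symbol


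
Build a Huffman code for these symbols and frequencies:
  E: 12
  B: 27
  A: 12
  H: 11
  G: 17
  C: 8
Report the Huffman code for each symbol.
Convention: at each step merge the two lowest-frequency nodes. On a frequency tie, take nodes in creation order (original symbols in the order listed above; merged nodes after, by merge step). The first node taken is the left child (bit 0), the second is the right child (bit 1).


Huffman tree construction:
Step 1: Merge C(8) + H(11) = 19
Step 2: Merge E(12) + A(12) = 24
Step 3: Merge G(17) + (C+H)(19) = 36
Step 4: Merge (E+A)(24) + B(27) = 51
Step 5: Merge (G+(C+H))(36) + ((E+A)+B)(51) = 87
Read each symbol's code off the tree from the root (left child = 0, right child = 1).

Codes:
  E: 100 (length 3)
  B: 11 (length 2)
  A: 101 (length 3)
  H: 011 (length 3)
  G: 00 (length 2)
  C: 010 (length 3)
Average code length: 217/87 = 2.4943 bits/symbol


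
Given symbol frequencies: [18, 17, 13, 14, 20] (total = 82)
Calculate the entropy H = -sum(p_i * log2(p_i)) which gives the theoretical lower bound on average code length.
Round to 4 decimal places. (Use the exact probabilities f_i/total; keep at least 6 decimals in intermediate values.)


Per-symbol terms -p_i * log2(p_i) with p_i = f_i/82:
  p = 18/82 = 0.219512: log2(p) = -2.187627, -p*log2(p) = 0.480211
  p = 17/82 = 0.207317: log2(p) = -2.270089, -p*log2(p) = 0.470628
  p = 13/82 = 0.158537: log2(p) = -2.657112, -p*log2(p) = 0.421250
  p = 14/82 = 0.170732: log2(p) = -2.550197, -p*log2(p) = 0.435400
  p = 20/82 = 0.243902: log2(p) = -2.035624, -p*log2(p) = 0.496494
H = 0.480211 + 0.470628 + 0.421250 + 0.435400 + 0.496494 = 2.303983

H = 2.304 bits/symbol


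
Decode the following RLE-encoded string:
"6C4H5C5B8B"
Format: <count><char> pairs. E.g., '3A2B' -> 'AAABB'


Expanding each <count><char> pair:
  6C -> 'CCCCCC'
  4H -> 'HHHH'
  5C -> 'CCCCC'
  5B -> 'BBBBB'
  8B -> 'BBBBBBBB'

Decoded = CCCCCCHHHHCCCCCBBBBBBBBBBBBB


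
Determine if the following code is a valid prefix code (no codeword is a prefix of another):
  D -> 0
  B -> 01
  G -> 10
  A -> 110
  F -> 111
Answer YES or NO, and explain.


Checking each pair (does one codeword prefix another?):
  D='0' vs B='01': prefix -- VIOLATION

NO -- this is NOT a valid prefix code. D (0) is a prefix of B (01).


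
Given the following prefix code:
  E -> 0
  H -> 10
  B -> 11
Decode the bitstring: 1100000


Decoding step by step:
Bits 11 -> B
Bits 0 -> E
Bits 0 -> E
Bits 0 -> E
Bits 0 -> E
Bits 0 -> E


Decoded message: BEEEEE


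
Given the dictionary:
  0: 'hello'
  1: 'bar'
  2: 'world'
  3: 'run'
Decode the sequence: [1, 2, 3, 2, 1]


Look up each index in the dictionary:
  1 -> 'bar'
  2 -> 'world'
  3 -> 'run'
  2 -> 'world'
  1 -> 'bar'

Decoded: "bar world run world bar"


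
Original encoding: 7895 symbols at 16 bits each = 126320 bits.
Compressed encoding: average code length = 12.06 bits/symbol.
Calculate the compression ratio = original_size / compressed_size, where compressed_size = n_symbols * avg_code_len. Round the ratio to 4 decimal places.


original_size = n_symbols * orig_bits = 7895 * 16 = 126320 bits
compressed_size = n_symbols * avg_code_len = 7895 * 12.06 = 95213.7 bits
ratio = original_size / compressed_size = 126320 / 95213.7 = 1.3267

Compression ratio = 1.3267


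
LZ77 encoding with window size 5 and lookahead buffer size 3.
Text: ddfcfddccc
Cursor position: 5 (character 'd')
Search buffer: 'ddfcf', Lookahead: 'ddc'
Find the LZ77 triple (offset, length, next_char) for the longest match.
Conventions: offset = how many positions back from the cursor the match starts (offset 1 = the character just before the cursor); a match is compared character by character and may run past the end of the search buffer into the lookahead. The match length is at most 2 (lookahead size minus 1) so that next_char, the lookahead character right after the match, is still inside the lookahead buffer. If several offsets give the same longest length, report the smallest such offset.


Try each offset into the search buffer:
  offset=1 (pos 4, char 'f'): match length 0
  offset=2 (pos 3, char 'c'): match length 0
  offset=3 (pos 2, char 'f'): match length 0
  offset=4 (pos 1, char 'd'): match length 1
  offset=5 (pos 0, char 'd'): match length 2
Longest match has length 2 at offset 5.
next_char = character at position 5 + 2 = 7 -> 'c'

Best match: offset=5, length=2 (matching 'dd' starting at position 0)
LZ77 triple: (5, 2, 'c')


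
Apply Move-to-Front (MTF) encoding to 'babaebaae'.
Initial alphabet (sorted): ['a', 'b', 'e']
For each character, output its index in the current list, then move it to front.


MTF encoding:
'b': index 1 in ['a', 'b', 'e'] -> ['b', 'a', 'e']
'a': index 1 in ['b', 'a', 'e'] -> ['a', 'b', 'e']
'b': index 1 in ['a', 'b', 'e'] -> ['b', 'a', 'e']
'a': index 1 in ['b', 'a', 'e'] -> ['a', 'b', 'e']
'e': index 2 in ['a', 'b', 'e'] -> ['e', 'a', 'b']
'b': index 2 in ['e', 'a', 'b'] -> ['b', 'e', 'a']
'a': index 2 in ['b', 'e', 'a'] -> ['a', 'b', 'e']
'a': index 0 in ['a', 'b', 'e'] -> ['a', 'b', 'e']
'e': index 2 in ['a', 'b', 'e'] -> ['e', 'a', 'b']


Output: [1, 1, 1, 1, 2, 2, 2, 0, 2]


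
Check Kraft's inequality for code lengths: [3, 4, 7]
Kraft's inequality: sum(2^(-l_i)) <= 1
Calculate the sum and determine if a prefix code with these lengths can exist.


Sum = 2^(-3) + 2^(-4) + 2^(-7)
    = 0.125 + 0.0625 + 0.0078125
    = 25/128 = 0.1953125
Since 0.1953125 <= 1, Kraft's inequality IS satisfied.
A prefix code with these lengths CAN exist.

Kraft sum = 0.1953125. Satisfied.


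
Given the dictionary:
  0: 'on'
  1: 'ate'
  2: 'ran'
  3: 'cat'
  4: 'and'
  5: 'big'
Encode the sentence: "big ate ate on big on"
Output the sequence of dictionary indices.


Look up each word in the dictionary:
  'big' -> 5
  'ate' -> 1
  'ate' -> 1
  'on' -> 0
  'big' -> 5
  'on' -> 0

Encoded: [5, 1, 1, 0, 5, 0]


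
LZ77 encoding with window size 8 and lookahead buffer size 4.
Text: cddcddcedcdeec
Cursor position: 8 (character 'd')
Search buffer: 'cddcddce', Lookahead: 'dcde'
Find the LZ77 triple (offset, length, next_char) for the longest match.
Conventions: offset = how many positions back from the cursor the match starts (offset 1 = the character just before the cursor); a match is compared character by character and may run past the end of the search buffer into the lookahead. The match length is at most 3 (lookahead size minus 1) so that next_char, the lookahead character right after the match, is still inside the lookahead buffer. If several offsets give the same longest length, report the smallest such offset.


Try each offset into the search buffer:
  offset=1 (pos 7, char 'e'): match length 0
  offset=2 (pos 6, char 'c'): match length 0
  offset=3 (pos 5, char 'd'): match length 2
  offset=4 (pos 4, char 'd'): match length 1
  offset=5 (pos 3, char 'c'): match length 0
  offset=6 (pos 2, char 'd'): match length 3
  offset=7 (pos 1, char 'd'): match length 1
  offset=8 (pos 0, char 'c'): match length 0
Longest match has length 3 at offset 6.
next_char = character at position 8 + 3 = 11 -> 'e'

Best match: offset=6, length=3 (matching 'dcd' starting at position 2)
LZ77 triple: (6, 3, 'e')


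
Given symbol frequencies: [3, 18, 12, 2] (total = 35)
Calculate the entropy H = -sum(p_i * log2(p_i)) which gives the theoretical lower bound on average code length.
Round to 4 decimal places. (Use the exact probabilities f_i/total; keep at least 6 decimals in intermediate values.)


Per-symbol terms -p_i * log2(p_i) with p_i = f_i/35:
  p = 3/35 = 0.085714: log2(p) = -3.544321, -p*log2(p) = 0.303799
  p = 18/35 = 0.514286: log2(p) = -0.959358, -p*log2(p) = 0.493384
  p = 12/35 = 0.342857: log2(p) = -1.544321, -p*log2(p) = 0.529481
  p = 2/35 = 0.057143: log2(p) = -4.129283, -p*log2(p) = 0.235959
H = 0.303799 + 0.493384 + 0.529481 + 0.235959 = 1.562623

H = 1.5626 bits/symbol


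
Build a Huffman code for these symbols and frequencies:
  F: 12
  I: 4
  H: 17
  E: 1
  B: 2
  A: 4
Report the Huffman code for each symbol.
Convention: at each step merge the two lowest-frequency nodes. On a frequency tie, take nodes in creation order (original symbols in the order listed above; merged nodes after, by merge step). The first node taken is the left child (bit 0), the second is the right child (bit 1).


Huffman tree construction:
Step 1: Merge E(1) + B(2) = 3
Step 2: Merge (E+B)(3) + I(4) = 7
Step 3: Merge A(4) + ((E+B)+I)(7) = 11
Step 4: Merge (A+((E+B)+I))(11) + F(12) = 23
Step 5: Merge H(17) + ((A+((E+B)+I))+F)(23) = 40
Read each symbol's code off the tree from the root (left child = 0, right child = 1).

Codes:
  F: 11 (length 2)
  I: 1011 (length 4)
  H: 0 (length 1)
  E: 10100 (length 5)
  B: 10101 (length 5)
  A: 100 (length 3)
Average code length: 84/40 = 2.1000 bits/symbol


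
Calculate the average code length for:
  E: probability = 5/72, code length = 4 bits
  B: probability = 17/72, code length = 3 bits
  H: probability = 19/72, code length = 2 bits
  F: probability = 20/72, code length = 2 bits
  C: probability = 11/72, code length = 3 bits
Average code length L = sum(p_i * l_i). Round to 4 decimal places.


Weighted contributions p_i * l_i:
  E: (5/72) * 4 = 20/72
  B: (17/72) * 3 = 51/72
  H: (19/72) * 2 = 38/72
  F: (20/72) * 2 = 40/72
  C: (11/72) * 3 = 33/72
Sum = (20 + 51 + 38 + 40 + 33)/72 = 182/72

L = 182/72 = 2.5278 bits/symbol


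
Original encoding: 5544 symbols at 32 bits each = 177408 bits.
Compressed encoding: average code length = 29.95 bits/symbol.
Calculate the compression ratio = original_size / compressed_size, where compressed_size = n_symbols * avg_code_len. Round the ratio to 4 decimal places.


original_size = n_symbols * orig_bits = 5544 * 32 = 177408 bits
compressed_size = n_symbols * avg_code_len = 5544 * 29.95 = 166042.8 bits
ratio = original_size / compressed_size = 177408 / 166042.8 = 1.0684

Compression ratio = 1.0684


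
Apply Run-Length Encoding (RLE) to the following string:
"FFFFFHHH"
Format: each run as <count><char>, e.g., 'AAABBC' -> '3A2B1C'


Scanning runs left to right:
  i=0: run of 'F' x 5 -> '5F'
  i=5: run of 'H' x 3 -> '3H'

RLE = 5F3H


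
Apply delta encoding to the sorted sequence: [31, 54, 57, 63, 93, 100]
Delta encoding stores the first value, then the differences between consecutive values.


First value: 31
Deltas:
  54 - 31 = 23
  57 - 54 = 3
  63 - 57 = 6
  93 - 63 = 30
  100 - 93 = 7


Delta encoded: [31, 23, 3, 6, 30, 7]


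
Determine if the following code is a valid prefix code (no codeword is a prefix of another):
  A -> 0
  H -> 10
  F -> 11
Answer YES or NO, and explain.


Checking each pair (does one codeword prefix another?):
  A='0' vs H='10': no prefix
  A='0' vs F='11': no prefix
  H='10' vs A='0': no prefix
  H='10' vs F='11': no prefix
  F='11' vs A='0': no prefix
  F='11' vs H='10': no prefix
No violation found over all pairs.

YES -- this is a valid prefix code. No codeword is a prefix of any other codeword.


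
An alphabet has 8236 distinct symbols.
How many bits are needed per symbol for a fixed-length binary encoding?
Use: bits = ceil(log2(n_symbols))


log2(8236) = 13.0077
Bracket: 2^13 = 8192 < 8236 <= 2^14 = 16384
So ceil(log2(8236)) = 14

bits = ceil(log2(8236)) = ceil(13.0077) = 14 bits


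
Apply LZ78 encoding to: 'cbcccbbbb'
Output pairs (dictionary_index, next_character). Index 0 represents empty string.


LZ78 encoding steps:
Dictionary: {0: ''}
Step 1: w='' (idx 0), next='c' -> output (0, 'c'), add 'c' as idx 1
Step 2: w='' (idx 0), next='b' -> output (0, 'b'), add 'b' as idx 2
Step 3: w='c' (idx 1), next='c' -> output (1, 'c'), add 'cc' as idx 3
Step 4: w='c' (idx 1), next='b' -> output (1, 'b'), add 'cb' as idx 4
Step 5: w='b' (idx 2), next='b' -> output (2, 'b'), add 'bb' as idx 5
Step 6: w='b' (idx 2), end of input -> output (2, '')


Encoded: [(0, 'c'), (0, 'b'), (1, 'c'), (1, 'b'), (2, 'b'), (2, '')]


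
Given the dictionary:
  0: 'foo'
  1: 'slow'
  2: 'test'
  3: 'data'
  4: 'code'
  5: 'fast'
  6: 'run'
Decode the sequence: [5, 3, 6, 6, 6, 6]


Look up each index in the dictionary:
  5 -> 'fast'
  3 -> 'data'
  6 -> 'run'
  6 -> 'run'
  6 -> 'run'
  6 -> 'run'

Decoded: "fast data run run run run"


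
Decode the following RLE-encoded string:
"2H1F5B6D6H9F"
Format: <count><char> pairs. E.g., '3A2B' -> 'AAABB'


Expanding each <count><char> pair:
  2H -> 'HH'
  1F -> 'F'
  5B -> 'BBBBB'
  6D -> 'DDDDDD'
  6H -> 'HHHHHH'
  9F -> 'FFFFFFFFF'

Decoded = HHFBBBBBDDDDDDHHHHHHFFFFFFFFF


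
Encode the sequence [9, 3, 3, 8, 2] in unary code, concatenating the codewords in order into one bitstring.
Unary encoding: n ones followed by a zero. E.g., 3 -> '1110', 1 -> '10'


Encode each number as n ones followed by a terminating 0:
  9 -> 1111111110 (10 bits)
  3 -> 1110 (4 bits)
  3 -> 1110 (4 bits)
  8 -> 111111110 (9 bits)
  2 -> 110 (3 bits)
Total length = 10 + 4 + 4 + 9 + 3 = 30 bits.

Unary([9, 3, 3, 8, 2]) = 111111111011101110111111110110 (30 bits)


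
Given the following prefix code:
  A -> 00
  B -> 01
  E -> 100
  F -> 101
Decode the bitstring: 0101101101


Decoding step by step:
Bits 01 -> B
Bits 01 -> B
Bits 101 -> F
Bits 101 -> F


Decoded message: BBFF


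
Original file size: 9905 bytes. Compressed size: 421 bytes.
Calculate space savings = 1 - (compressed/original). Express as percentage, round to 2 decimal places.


ratio = compressed/original = 421/9905 = 0.042504
savings = 1 - ratio = 1 - 0.042504 = 0.957496
as a percentage: 0.957496 * 100 = 95.75%

Space savings = 1 - 421/9905 = 95.75%


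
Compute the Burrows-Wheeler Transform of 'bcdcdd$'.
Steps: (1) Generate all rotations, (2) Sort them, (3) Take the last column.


Rotations (sorted):
  0: $bcdcdd -> last char: d
  1: bcdcdd$ -> last char: $
  2: cdcdd$b -> last char: b
  3: cdd$bcd -> last char: d
  4: d$bcdcd -> last char: d
  5: dcdd$bc -> last char: c
  6: dd$bcdc -> last char: c


BWT = d$bddcc


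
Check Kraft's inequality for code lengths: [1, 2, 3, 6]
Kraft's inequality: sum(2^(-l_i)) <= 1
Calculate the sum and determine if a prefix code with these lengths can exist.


Sum = 2^(-1) + 2^(-2) + 2^(-3) + 2^(-6)
    = 0.5 + 0.25 + 0.125 + 0.015625
    = 57/64 = 0.890625
Since 0.890625 <= 1, Kraft's inequality IS satisfied.
A prefix code with these lengths CAN exist.

Kraft sum = 0.890625. Satisfied.


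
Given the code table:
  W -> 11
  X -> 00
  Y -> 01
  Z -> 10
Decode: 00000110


Decoding:
00 -> X
00 -> X
01 -> Y
10 -> Z


Result: XXYZ


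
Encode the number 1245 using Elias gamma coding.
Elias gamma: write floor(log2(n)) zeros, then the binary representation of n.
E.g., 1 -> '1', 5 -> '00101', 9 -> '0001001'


num_bits = floor(log2(1245)) + 1 = 11
leading_zeros = num_bits - 1 = 10
binary(1245) = 10011011101

Elias gamma(1245) = '0000000000' + '10011011101' = 000000000010011011101 (21 bits)


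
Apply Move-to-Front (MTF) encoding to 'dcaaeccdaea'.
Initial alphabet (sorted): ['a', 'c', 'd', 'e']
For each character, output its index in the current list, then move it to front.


MTF encoding:
'd': index 2 in ['a', 'c', 'd', 'e'] -> ['d', 'a', 'c', 'e']
'c': index 2 in ['d', 'a', 'c', 'e'] -> ['c', 'd', 'a', 'e']
'a': index 2 in ['c', 'd', 'a', 'e'] -> ['a', 'c', 'd', 'e']
'a': index 0 in ['a', 'c', 'd', 'e'] -> ['a', 'c', 'd', 'e']
'e': index 3 in ['a', 'c', 'd', 'e'] -> ['e', 'a', 'c', 'd']
'c': index 2 in ['e', 'a', 'c', 'd'] -> ['c', 'e', 'a', 'd']
'c': index 0 in ['c', 'e', 'a', 'd'] -> ['c', 'e', 'a', 'd']
'd': index 3 in ['c', 'e', 'a', 'd'] -> ['d', 'c', 'e', 'a']
'a': index 3 in ['d', 'c', 'e', 'a'] -> ['a', 'd', 'c', 'e']
'e': index 3 in ['a', 'd', 'c', 'e'] -> ['e', 'a', 'd', 'c']
'a': index 1 in ['e', 'a', 'd', 'c'] -> ['a', 'e', 'd', 'c']


Output: [2, 2, 2, 0, 3, 2, 0, 3, 3, 3, 1]


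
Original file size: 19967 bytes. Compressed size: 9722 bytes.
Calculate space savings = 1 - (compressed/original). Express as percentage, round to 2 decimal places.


ratio = compressed/original = 9722/19967 = 0.486903
savings = 1 - ratio = 1 - 0.486903 = 0.513097
as a percentage: 0.513097 * 100 = 51.31%

Space savings = 1 - 9722/19967 = 51.31%


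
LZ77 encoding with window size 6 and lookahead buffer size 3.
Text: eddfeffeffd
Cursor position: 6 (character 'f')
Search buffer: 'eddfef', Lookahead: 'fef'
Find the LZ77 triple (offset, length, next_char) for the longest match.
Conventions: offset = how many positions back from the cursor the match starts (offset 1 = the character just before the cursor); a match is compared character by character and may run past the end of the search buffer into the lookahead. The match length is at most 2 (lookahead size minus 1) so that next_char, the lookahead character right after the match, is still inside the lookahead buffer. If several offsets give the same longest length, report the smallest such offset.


Try each offset into the search buffer:
  offset=1 (pos 5, char 'f'): match length 1
  offset=2 (pos 4, char 'e'): match length 0
  offset=3 (pos 3, char 'f'): match length 2
  offset=4 (pos 2, char 'd'): match length 0
  offset=5 (pos 1, char 'd'): match length 0
  offset=6 (pos 0, char 'e'): match length 0
Longest match has length 2 at offset 3.
next_char = character at position 6 + 2 = 8 -> 'f'

Best match: offset=3, length=2 (matching 'fe' starting at position 3)
LZ77 triple: (3, 2, 'f')


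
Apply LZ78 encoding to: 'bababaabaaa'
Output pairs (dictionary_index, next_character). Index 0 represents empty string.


LZ78 encoding steps:
Dictionary: {0: ''}
Step 1: w='' (idx 0), next='b' -> output (0, 'b'), add 'b' as idx 1
Step 2: w='' (idx 0), next='a' -> output (0, 'a'), add 'a' as idx 2
Step 3: w='b' (idx 1), next='a' -> output (1, 'a'), add 'ba' as idx 3
Step 4: w='ba' (idx 3), next='a' -> output (3, 'a'), add 'baa' as idx 4
Step 5: w='baa' (idx 4), next='a' -> output (4, 'a'), add 'baaa' as idx 5


Encoded: [(0, 'b'), (0, 'a'), (1, 'a'), (3, 'a'), (4, 'a')]


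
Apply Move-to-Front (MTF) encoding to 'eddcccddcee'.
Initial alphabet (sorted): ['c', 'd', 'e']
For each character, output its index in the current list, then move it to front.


MTF encoding:
'e': index 2 in ['c', 'd', 'e'] -> ['e', 'c', 'd']
'd': index 2 in ['e', 'c', 'd'] -> ['d', 'e', 'c']
'd': index 0 in ['d', 'e', 'c'] -> ['d', 'e', 'c']
'c': index 2 in ['d', 'e', 'c'] -> ['c', 'd', 'e']
'c': index 0 in ['c', 'd', 'e'] -> ['c', 'd', 'e']
'c': index 0 in ['c', 'd', 'e'] -> ['c', 'd', 'e']
'd': index 1 in ['c', 'd', 'e'] -> ['d', 'c', 'e']
'd': index 0 in ['d', 'c', 'e'] -> ['d', 'c', 'e']
'c': index 1 in ['d', 'c', 'e'] -> ['c', 'd', 'e']
'e': index 2 in ['c', 'd', 'e'] -> ['e', 'c', 'd']
'e': index 0 in ['e', 'c', 'd'] -> ['e', 'c', 'd']


Output: [2, 2, 0, 2, 0, 0, 1, 0, 1, 2, 0]


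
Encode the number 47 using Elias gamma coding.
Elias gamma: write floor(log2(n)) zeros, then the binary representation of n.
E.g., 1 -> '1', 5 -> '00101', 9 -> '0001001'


num_bits = floor(log2(47)) + 1 = 6
leading_zeros = num_bits - 1 = 5
binary(47) = 101111

Elias gamma(47) = '00000' + '101111' = 00000101111 (11 bits)


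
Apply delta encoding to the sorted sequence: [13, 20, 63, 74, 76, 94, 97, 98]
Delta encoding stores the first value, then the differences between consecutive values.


First value: 13
Deltas:
  20 - 13 = 7
  63 - 20 = 43
  74 - 63 = 11
  76 - 74 = 2
  94 - 76 = 18
  97 - 94 = 3
  98 - 97 = 1


Delta encoded: [13, 7, 43, 11, 2, 18, 3, 1]


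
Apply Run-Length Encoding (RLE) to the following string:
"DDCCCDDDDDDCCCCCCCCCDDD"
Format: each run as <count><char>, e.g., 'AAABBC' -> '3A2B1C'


Scanning runs left to right:
  i=0: run of 'D' x 2 -> '2D'
  i=2: run of 'C' x 3 -> '3C'
  i=5: run of 'D' x 6 -> '6D'
  i=11: run of 'C' x 9 -> '9C'
  i=20: run of 'D' x 3 -> '3D'

RLE = 2D3C6D9C3D


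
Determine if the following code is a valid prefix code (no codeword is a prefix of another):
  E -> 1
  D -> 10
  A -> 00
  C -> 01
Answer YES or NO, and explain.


Checking each pair (does one codeword prefix another?):
  E='1' vs D='10': prefix -- VIOLATION

NO -- this is NOT a valid prefix code. E (1) is a prefix of D (10).


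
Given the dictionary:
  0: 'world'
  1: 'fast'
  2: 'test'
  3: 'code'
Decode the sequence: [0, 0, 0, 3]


Look up each index in the dictionary:
  0 -> 'world'
  0 -> 'world'
  0 -> 'world'
  3 -> 'code'

Decoded: "world world world code"


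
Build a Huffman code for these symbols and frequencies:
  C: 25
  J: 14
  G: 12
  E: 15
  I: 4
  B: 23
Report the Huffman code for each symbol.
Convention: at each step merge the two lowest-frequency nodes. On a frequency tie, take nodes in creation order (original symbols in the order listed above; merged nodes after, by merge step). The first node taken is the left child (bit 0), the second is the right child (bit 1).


Huffman tree construction:
Step 1: Merge I(4) + G(12) = 16
Step 2: Merge J(14) + E(15) = 29
Step 3: Merge (I+G)(16) + B(23) = 39
Step 4: Merge C(25) + (J+E)(29) = 54
Step 5: Merge ((I+G)+B)(39) + (C+(J+E))(54) = 93
Read each symbol's code off the tree from the root (left child = 0, right child = 1).

Codes:
  C: 10 (length 2)
  J: 110 (length 3)
  G: 001 (length 3)
  E: 111 (length 3)
  I: 000 (length 3)
  B: 01 (length 2)
Average code length: 231/93 = 2.4839 bits/symbol


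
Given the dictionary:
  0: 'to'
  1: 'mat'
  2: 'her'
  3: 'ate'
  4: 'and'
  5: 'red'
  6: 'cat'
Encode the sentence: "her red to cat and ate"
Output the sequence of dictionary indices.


Look up each word in the dictionary:
  'her' -> 2
  'red' -> 5
  'to' -> 0
  'cat' -> 6
  'and' -> 4
  'ate' -> 3

Encoded: [2, 5, 0, 6, 4, 3]


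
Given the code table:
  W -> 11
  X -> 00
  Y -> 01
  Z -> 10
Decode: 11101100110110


Decoding:
11 -> W
10 -> Z
11 -> W
00 -> X
11 -> W
01 -> Y
10 -> Z


Result: WZWXWYZ


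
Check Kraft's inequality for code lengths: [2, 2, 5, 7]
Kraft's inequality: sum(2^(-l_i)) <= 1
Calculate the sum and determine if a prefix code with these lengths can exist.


Sum = 2^(-2) + 2^(-2) + 2^(-5) + 2^(-7)
    = 0.25 + 0.25 + 0.03125 + 0.0078125
    = 69/128 = 0.5390625
Since 0.5390625 <= 1, Kraft's inequality IS satisfied.
A prefix code with these lengths CAN exist.

Kraft sum = 0.5390625. Satisfied.


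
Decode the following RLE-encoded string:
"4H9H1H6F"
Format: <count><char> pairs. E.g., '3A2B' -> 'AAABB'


Expanding each <count><char> pair:
  4H -> 'HHHH'
  9H -> 'HHHHHHHHH'
  1H -> 'H'
  6F -> 'FFFFFF'

Decoded = HHHHHHHHHHHHHHFFFFFF


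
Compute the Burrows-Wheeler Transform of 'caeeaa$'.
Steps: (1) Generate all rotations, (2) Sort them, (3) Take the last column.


Rotations (sorted):
  0: $caeeaa -> last char: a
  1: a$caeea -> last char: a
  2: aa$caee -> last char: e
  3: aeeaa$c -> last char: c
  4: caeeaa$ -> last char: $
  5: eaa$cae -> last char: e
  6: eeaa$ca -> last char: a


BWT = aaec$ea


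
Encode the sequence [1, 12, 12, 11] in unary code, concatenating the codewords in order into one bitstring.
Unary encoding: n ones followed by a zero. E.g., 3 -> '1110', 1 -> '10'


Encode each number as n ones followed by a terminating 0:
  1 -> 10 (2 bits)
  12 -> 1111111111110 (13 bits)
  12 -> 1111111111110 (13 bits)
  11 -> 111111111110 (12 bits)
Total length = 2 + 13 + 13 + 12 = 40 bits.

Unary([1, 12, 12, 11]) = 1011111111111101111111111110111111111110 (40 bits)


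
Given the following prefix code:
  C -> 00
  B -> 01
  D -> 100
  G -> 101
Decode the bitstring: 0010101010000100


Decoding step by step:
Bits 00 -> C
Bits 101 -> G
Bits 01 -> B
Bits 01 -> B
Bits 00 -> C
Bits 00 -> C
Bits 100 -> D


Decoded message: CGBBCCD


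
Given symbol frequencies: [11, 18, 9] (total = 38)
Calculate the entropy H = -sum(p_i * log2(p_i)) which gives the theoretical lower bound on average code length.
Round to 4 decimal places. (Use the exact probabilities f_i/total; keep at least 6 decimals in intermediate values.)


Per-symbol terms -p_i * log2(p_i) with p_i = f_i/38:
  p = 11/38 = 0.289474: log2(p) = -1.788496, -p*log2(p) = 0.517722
  p = 18/38 = 0.473684: log2(p) = -1.078003, -p*log2(p) = 0.510633
  p = 9/38 = 0.236842: log2(p) = -2.078003, -p*log2(p) = 0.492158
H = 0.517722 + 0.510633 + 0.492158 = 1.520513

H = 1.5205 bits/symbol


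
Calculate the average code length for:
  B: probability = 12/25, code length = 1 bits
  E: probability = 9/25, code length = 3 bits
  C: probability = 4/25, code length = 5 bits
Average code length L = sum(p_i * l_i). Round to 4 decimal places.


Weighted contributions p_i * l_i:
  B: (12/25) * 1 = 12/25
  E: (9/25) * 3 = 27/25
  C: (4/25) * 5 = 20/25
Sum = (12 + 27 + 20)/25 = 59/25

L = 59/25 = 2.3600 bits/symbol


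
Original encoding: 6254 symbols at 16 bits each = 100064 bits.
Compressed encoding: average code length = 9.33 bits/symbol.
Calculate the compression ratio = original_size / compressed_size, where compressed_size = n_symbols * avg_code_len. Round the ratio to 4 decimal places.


original_size = n_symbols * orig_bits = 6254 * 16 = 100064 bits
compressed_size = n_symbols * avg_code_len = 6254 * 9.33 = 58349.82 bits
ratio = original_size / compressed_size = 100064 / 58349.82 = 1.7149

Compression ratio = 1.7149


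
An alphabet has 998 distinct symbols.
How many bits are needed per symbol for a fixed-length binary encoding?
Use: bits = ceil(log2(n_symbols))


log2(998) = 9.9629
Bracket: 2^9 = 512 < 998 <= 2^10 = 1024
So ceil(log2(998)) = 10

bits = ceil(log2(998)) = ceil(9.9629) = 10 bits


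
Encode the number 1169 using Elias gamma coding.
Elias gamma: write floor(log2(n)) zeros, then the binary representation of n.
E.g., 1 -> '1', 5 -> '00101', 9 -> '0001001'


num_bits = floor(log2(1169)) + 1 = 11
leading_zeros = num_bits - 1 = 10
binary(1169) = 10010010001

Elias gamma(1169) = '0000000000' + '10010010001' = 000000000010010010001 (21 bits)


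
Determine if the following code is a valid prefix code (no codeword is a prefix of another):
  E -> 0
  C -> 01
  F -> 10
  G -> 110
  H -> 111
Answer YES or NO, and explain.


Checking each pair (does one codeword prefix another?):
  E='0' vs C='01': prefix -- VIOLATION

NO -- this is NOT a valid prefix code. E (0) is a prefix of C (01).


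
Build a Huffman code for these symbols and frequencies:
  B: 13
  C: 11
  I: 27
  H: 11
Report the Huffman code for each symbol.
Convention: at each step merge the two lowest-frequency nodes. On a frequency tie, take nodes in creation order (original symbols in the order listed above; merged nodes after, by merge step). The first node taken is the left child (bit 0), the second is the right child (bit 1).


Huffman tree construction:
Step 1: Merge C(11) + H(11) = 22
Step 2: Merge B(13) + (C+H)(22) = 35
Step 3: Merge I(27) + (B+(C+H))(35) = 62
Read each symbol's code off the tree from the root (left child = 0, right child = 1).

Codes:
  B: 10 (length 2)
  C: 110 (length 3)
  I: 0 (length 1)
  H: 111 (length 3)
Average code length: 119/62 = 1.9194 bits/symbol


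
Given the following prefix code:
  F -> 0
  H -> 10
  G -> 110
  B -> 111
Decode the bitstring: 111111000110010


Decoding step by step:
Bits 111 -> B
Bits 111 -> B
Bits 0 -> F
Bits 0 -> F
Bits 0 -> F
Bits 110 -> G
Bits 0 -> F
Bits 10 -> H


Decoded message: BBFFFGFH


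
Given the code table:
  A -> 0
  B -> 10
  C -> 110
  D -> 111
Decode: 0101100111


Decoding:
0 -> A
10 -> B
110 -> C
0 -> A
111 -> D


Result: ABCAD


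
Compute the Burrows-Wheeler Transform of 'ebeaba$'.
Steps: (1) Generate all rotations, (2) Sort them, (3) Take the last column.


Rotations (sorted):
  0: $ebeaba -> last char: a
  1: a$ebeab -> last char: b
  2: aba$ebe -> last char: e
  3: ba$ebea -> last char: a
  4: beaba$e -> last char: e
  5: eaba$eb -> last char: b
  6: ebeaba$ -> last char: $


BWT = abeaeb$


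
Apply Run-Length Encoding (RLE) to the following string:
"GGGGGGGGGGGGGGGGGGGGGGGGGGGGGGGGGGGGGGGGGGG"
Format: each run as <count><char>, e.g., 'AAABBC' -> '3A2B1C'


Scanning runs left to right:
  i=0: run of 'G' x 43 -> '43G'

RLE = 43G


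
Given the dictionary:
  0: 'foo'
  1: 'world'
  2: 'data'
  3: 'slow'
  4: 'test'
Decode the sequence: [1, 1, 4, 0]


Look up each index in the dictionary:
  1 -> 'world'
  1 -> 'world'
  4 -> 'test'
  0 -> 'foo'

Decoded: "world world test foo"


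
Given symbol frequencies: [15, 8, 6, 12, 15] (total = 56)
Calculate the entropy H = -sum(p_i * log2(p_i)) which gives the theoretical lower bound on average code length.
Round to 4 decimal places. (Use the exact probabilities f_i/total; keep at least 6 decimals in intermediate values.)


Per-symbol terms -p_i * log2(p_i) with p_i = f_i/56:
  p = 15/56 = 0.267857: log2(p) = -1.900464, -p*log2(p) = 0.509053
  p = 8/56 = 0.142857: log2(p) = -2.807355, -p*log2(p) = 0.401051
  p = 6/56 = 0.107143: log2(p) = -3.222392, -p*log2(p) = 0.345256
  p = 12/56 = 0.214286: log2(p) = -2.222392, -p*log2(p) = 0.476227
  p = 15/56 = 0.267857: log2(p) = -1.900464, -p*log2(p) = 0.509053
H = 0.509053 + 0.401051 + 0.345256 + 0.476227 + 0.509053 = 2.240640

H = 2.2406 bits/symbol


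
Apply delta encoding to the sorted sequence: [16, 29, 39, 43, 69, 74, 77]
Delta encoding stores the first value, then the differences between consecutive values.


First value: 16
Deltas:
  29 - 16 = 13
  39 - 29 = 10
  43 - 39 = 4
  69 - 43 = 26
  74 - 69 = 5
  77 - 74 = 3


Delta encoded: [16, 13, 10, 4, 26, 5, 3]


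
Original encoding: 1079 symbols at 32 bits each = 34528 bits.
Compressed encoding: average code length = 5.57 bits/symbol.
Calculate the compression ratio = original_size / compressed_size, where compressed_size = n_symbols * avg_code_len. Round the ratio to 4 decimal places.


original_size = n_symbols * orig_bits = 1079 * 32 = 34528 bits
compressed_size = n_symbols * avg_code_len = 1079 * 5.57 = 6010.03 bits
ratio = original_size / compressed_size = 34528 / 6010.03 = 5.7451

Compression ratio = 5.7451


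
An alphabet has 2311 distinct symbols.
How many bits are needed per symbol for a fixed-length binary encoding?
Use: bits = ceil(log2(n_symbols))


log2(2311) = 11.1743
Bracket: 2^11 = 2048 < 2311 <= 2^12 = 4096
So ceil(log2(2311)) = 12

bits = ceil(log2(2311)) = ceil(11.1743) = 12 bits


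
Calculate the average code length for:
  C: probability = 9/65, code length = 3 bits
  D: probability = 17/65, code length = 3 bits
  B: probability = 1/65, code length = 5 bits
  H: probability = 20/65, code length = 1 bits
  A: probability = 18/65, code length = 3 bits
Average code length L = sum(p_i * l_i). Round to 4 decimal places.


Weighted contributions p_i * l_i:
  C: (9/65) * 3 = 27/65
  D: (17/65) * 3 = 51/65
  B: (1/65) * 5 = 5/65
  H: (20/65) * 1 = 20/65
  A: (18/65) * 3 = 54/65
Sum = (27 + 51 + 5 + 20 + 54)/65 = 157/65

L = 157/65 = 2.4154 bits/symbol


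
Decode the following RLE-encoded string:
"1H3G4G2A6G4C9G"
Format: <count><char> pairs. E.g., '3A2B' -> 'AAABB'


Expanding each <count><char> pair:
  1H -> 'H'
  3G -> 'GGG'
  4G -> 'GGGG'
  2A -> 'AA'
  6G -> 'GGGGGG'
  4C -> 'CCCC'
  9G -> 'GGGGGGGGG'

Decoded = HGGGGGGGAAGGGGGGCCCCGGGGGGGGG


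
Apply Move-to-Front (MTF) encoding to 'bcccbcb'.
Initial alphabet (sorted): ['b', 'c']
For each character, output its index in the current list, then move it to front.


MTF encoding:
'b': index 0 in ['b', 'c'] -> ['b', 'c']
'c': index 1 in ['b', 'c'] -> ['c', 'b']
'c': index 0 in ['c', 'b'] -> ['c', 'b']
'c': index 0 in ['c', 'b'] -> ['c', 'b']
'b': index 1 in ['c', 'b'] -> ['b', 'c']
'c': index 1 in ['b', 'c'] -> ['c', 'b']
'b': index 1 in ['c', 'b'] -> ['b', 'c']


Output: [0, 1, 0, 0, 1, 1, 1]


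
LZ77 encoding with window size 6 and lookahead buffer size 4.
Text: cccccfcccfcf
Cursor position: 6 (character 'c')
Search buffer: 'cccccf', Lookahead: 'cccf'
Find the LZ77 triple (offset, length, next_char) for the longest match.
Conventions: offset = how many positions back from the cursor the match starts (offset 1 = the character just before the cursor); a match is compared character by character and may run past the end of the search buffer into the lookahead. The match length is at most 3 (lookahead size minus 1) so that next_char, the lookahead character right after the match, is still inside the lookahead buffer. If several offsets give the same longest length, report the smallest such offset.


Try each offset into the search buffer:
  offset=1 (pos 5, char 'f'): match length 0
  offset=2 (pos 4, char 'c'): match length 1
  offset=3 (pos 3, char 'c'): match length 2
  offset=4 (pos 2, char 'c'): match length 3
  offset=5 (pos 1, char 'c'): match length 3
  offset=6 (pos 0, char 'c'): match length 3
Longest match has length 3, found at offsets 4, 5, 6; take the smallest, offset 4.
next_char = character at position 6 + 3 = 9 -> 'f'

Best match: offset=4, length=3 (matching 'ccc' starting at position 2)
LZ77 triple: (4, 3, 'f')


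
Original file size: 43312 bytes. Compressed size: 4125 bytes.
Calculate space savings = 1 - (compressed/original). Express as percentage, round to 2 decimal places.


ratio = compressed/original = 4125/43312 = 0.095239
savings = 1 - ratio = 1 - 0.095239 = 0.904761
as a percentage: 0.904761 * 100 = 90.48%

Space savings = 1 - 4125/43312 = 90.48%


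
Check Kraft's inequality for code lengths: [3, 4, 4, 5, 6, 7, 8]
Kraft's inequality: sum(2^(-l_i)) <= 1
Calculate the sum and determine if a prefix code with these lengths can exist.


Sum = 2^(-3) + 2^(-4) + 2^(-4) + 2^(-5) + 2^(-6) + 2^(-7) + 2^(-8)
    = 0.125 + 0.0625 + 0.0625 + 0.03125 + 0.015625 + 0.0078125 + 0.00390625
    = 79/256 = 0.30859375
Since 0.30859375 <= 1, Kraft's inequality IS satisfied.
A prefix code with these lengths CAN exist.

Kraft sum = 0.30859375. Satisfied.


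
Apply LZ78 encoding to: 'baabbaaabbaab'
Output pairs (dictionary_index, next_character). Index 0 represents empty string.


LZ78 encoding steps:
Dictionary: {0: ''}
Step 1: w='' (idx 0), next='b' -> output (0, 'b'), add 'b' as idx 1
Step 2: w='' (idx 0), next='a' -> output (0, 'a'), add 'a' as idx 2
Step 3: w='a' (idx 2), next='b' -> output (2, 'b'), add 'ab' as idx 3
Step 4: w='b' (idx 1), next='a' -> output (1, 'a'), add 'ba' as idx 4
Step 5: w='a' (idx 2), next='a' -> output (2, 'a'), add 'aa' as idx 5
Step 6: w='b' (idx 1), next='b' -> output (1, 'b'), add 'bb' as idx 6
Step 7: w='aa' (idx 5), next='b' -> output (5, 'b'), add 'aab' as idx 7


Encoded: [(0, 'b'), (0, 'a'), (2, 'b'), (1, 'a'), (2, 'a'), (1, 'b'), (5, 'b')]


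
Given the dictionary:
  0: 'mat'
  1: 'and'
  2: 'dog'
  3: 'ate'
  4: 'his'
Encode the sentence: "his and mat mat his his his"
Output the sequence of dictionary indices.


Look up each word in the dictionary:
  'his' -> 4
  'and' -> 1
  'mat' -> 0
  'mat' -> 0
  'his' -> 4
  'his' -> 4
  'his' -> 4

Encoded: [4, 1, 0, 0, 4, 4, 4]


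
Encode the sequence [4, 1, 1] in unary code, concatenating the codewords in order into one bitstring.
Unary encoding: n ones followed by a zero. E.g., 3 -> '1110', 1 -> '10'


Encode each number as n ones followed by a terminating 0:
  4 -> 11110 (5 bits)
  1 -> 10 (2 bits)
  1 -> 10 (2 bits)
Total length = 5 + 2 + 2 = 9 bits.

Unary([4, 1, 1]) = 111101010 (9 bits)


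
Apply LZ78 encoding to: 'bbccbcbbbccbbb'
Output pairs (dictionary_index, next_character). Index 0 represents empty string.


LZ78 encoding steps:
Dictionary: {0: ''}
Step 1: w='' (idx 0), next='b' -> output (0, 'b'), add 'b' as idx 1
Step 2: w='b' (idx 1), next='c' -> output (1, 'c'), add 'bc' as idx 2
Step 3: w='' (idx 0), next='c' -> output (0, 'c'), add 'c' as idx 3
Step 4: w='bc' (idx 2), next='b' -> output (2, 'b'), add 'bcb' as idx 4
Step 5: w='b' (idx 1), next='b' -> output (1, 'b'), add 'bb' as idx 5
Step 6: w='c' (idx 3), next='c' -> output (3, 'c'), add 'cc' as idx 6
Step 7: w='bb' (idx 5), next='b' -> output (5, 'b'), add 'bbb' as idx 7


Encoded: [(0, 'b'), (1, 'c'), (0, 'c'), (2, 'b'), (1, 'b'), (3, 'c'), (5, 'b')]
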